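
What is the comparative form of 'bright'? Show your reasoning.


Apply comparative formation (add -er): 'bright' -> 'brighter'.

brighter


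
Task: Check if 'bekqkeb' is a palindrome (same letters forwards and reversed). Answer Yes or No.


Forward: 'bekqkeb'
Reversed: 'bekqkeb'
They are identical.

Yes


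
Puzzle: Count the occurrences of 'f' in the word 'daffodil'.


Letter 'f' in 'daffodil': found at position(s) 3, 4 = 2 occurrence(s).

2


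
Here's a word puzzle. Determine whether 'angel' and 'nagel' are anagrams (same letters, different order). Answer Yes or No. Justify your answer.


Sorted letters of 'angel': 'aegln'
Sorted letters of 'nagel': 'aegln'
They match.

Yes


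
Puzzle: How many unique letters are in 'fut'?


Unique letters in 'fut': {f, t, u} = 3 distinct letters.

3


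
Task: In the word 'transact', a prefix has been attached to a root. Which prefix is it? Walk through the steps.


The word 'transact' = 'trans' (prefix) + 'act' (root). The prefix is 'trans'.

trans


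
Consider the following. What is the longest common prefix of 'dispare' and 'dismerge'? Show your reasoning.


Compare from the start: 3 characters match: 'dis'. Mismatch at position 4: 'p' vs 'm'.

dis


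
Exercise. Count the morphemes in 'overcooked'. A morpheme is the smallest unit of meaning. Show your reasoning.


Decomposition: over- (prefix) + cook (root) + -ed (suffix) = 3 morpheme(s)

3 morphemes


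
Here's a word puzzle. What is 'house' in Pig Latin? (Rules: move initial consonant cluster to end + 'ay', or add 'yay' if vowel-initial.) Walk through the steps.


'house': move consonant cluster 'h' to end and add 'ay': 'ousehay'.

ousehay


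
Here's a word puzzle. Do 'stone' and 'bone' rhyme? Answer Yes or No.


Rime (stressed vowel + following sounds) of 'stone': -one = /oʊn/
Rime of 'bone': -one = /oʊn/
/oʊn/ and /oʊn/ are the same ending sound, so the words rhyme.

Yes


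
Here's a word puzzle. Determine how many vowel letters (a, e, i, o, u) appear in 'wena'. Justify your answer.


Vowels in 'wena': e, a = 2 vowels.

2


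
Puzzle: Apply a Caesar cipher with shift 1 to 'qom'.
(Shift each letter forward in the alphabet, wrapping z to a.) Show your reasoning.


Shift each letter by 1: q -> r, o -> p, m -> n. Result: 'rpn'.

rpn


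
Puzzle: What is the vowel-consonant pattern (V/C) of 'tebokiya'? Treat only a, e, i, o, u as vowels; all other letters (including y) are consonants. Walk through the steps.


Letter mapping: t = C, e = V, b = C, o = V, k = C, i = V, y = C, a = V.

CVCVCVCV


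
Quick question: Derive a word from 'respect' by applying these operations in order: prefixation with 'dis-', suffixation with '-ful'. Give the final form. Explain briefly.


Step 1: Add prefix 'dis-' to 'respect' = 'disrespect'
Step 2: Add suffix '-ful' to 'disrespect' = 'disrespectful'

disrespectful


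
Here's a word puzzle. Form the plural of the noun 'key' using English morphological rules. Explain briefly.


Apply rule: Add -s. 'key' becomes 'keys'.

keys


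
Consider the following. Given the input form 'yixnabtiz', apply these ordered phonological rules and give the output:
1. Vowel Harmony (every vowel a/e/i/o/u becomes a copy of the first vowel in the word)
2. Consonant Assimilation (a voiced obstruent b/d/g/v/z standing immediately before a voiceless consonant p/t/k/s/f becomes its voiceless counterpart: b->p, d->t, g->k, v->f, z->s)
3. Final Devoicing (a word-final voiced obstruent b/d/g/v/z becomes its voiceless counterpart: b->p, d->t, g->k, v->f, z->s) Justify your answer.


Starting form: 'yixnabtiz'
Rule 1: Vowel Harmony: all vowels become 'i' (matching first vowel). 'yixnabtiz' -> 'yixnibtiz'
Rule 2: Consonant Assimilation: voiced obstruent before voiceless consonant becomes voiceless ('bt' -> 'pt'). 'yixnibtiz' -> 'yixniptiz'
Rule 3: Final Devoicing: word-final voiced obstruent 'z' becomes voiceless 's'. 'yixniptiz' -> 'yixniptis'
Final form: 'yixniptis'

yixniptis


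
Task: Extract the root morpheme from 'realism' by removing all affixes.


Remove suffix '-ism' from 'realism' to get root 'real'.

real


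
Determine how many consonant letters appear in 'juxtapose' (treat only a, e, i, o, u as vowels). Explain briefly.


Consonants in 'juxtapose': j, x, t, p, s = 5 consonants.

5


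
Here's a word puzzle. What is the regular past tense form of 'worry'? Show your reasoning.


Apply rule: Change -y to -ied. 'worry' becomes 'worried'.

worried


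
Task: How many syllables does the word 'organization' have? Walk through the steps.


Break 'organization' into syllables: or-gan-i-za-tion -> or | gan | i | za | tion = 5 syllables

5 syllables


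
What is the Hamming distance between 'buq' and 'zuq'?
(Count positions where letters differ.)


Alignment:
Position 1: 'b' vs 'z' = DIFFER
Position 2: 'u' vs 'u' = match
Position 3: 'q' vs 'q' = match
Total differences: 1

1


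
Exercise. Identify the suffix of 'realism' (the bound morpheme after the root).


The word 'realism' = 'real' (root) + '-ism' (suffix). The suffix is '-ism'.

ism


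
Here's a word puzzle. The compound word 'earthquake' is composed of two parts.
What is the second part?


Split 'earthquake' into 'earth' + 'quake'. The second part is 'quake'.

quake


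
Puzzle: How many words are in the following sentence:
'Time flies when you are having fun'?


Split into words: Time | flies | when | you | are | having | fun = 7 words.

7


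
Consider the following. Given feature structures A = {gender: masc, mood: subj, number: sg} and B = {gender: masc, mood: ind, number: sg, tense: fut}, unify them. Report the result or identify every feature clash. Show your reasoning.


Compare features:
gender: A=masc vs B=masc -> unified: masc
mood: A=subj vs B=ind -> CLASH
number: A=sg vs B=sg -> unified: sg
tense: A=_ vs B=fut -> unified: fut
Clash detected on feature 'mood' (subj vs ind); unification fails.

CLASH on 'mood' (subj vs ind)


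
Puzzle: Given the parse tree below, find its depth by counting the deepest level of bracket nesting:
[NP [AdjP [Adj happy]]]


Count bracket nesting levels:
'[' at pos 0: depth = 1
'[' at pos 4: depth = 2
'[' at pos 10: depth = 3
Maximum depth reached: 3

3


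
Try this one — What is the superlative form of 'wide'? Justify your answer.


Apply superlative formation (ends in e: add -st): 'wide' -> 'widest'.

widest


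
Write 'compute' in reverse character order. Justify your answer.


Reverse 'compute' character by character: 'etupmoc'.

etupmoc


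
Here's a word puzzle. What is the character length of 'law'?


Spell out 'law' and number each letter: l(1), a(2), w(3). Total: 3 letters.

3


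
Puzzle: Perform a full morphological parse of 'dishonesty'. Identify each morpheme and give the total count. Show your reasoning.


Step 1: Identify prefix: 'dis' (meaning: not/apart)
Step 2: Identify root: 'honest'
Step 3: Identify suffix(es): 'y'
Decomposition: dis- (prefix: not/apart) + honest (root) + -y (suffix: quality)
Total morphemes: 3

3 morphemes (dis- (prefix: not/apart) + honest (root) + -y (suffix: quality))


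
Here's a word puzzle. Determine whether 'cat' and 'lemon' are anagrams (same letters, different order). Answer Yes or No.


Sorted letters of 'cat': 'act'
Sorted letters of 'lemon': 'elmno'
They do not match.

No


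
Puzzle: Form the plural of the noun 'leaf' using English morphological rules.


Apply rule: Change -f to -ves. 'leaf' becomes 'leaves'.

leaves


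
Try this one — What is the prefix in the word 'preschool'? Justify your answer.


The word 'preschool' = 'pre' (prefix) + 'school' (root). The prefix is 'pre'.

pre


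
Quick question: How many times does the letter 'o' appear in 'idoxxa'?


Letter 'o' in 'idoxxa': found at position(s) 3 = 1 occurrence(s).

1


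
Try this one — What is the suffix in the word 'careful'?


The word 'careful' = 'care' (root) + '-ful' (suffix). The suffix is '-ful'.

ful


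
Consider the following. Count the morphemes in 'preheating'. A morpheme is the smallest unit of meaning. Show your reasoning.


Decomposition: pre- (prefix) + heat (root) + -ing (suffix) = 3 morpheme(s)

3 morphemes


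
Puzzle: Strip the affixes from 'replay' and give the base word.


Remove prefix 're' from 'replay' to get root 'play'.

play


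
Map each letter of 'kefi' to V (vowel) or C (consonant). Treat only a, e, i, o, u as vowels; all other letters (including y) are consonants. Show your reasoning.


Letter mapping: k = C, e = V, f = C, i = V.

CVCV


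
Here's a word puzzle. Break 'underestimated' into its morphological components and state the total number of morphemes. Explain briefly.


Step 1: Identify prefix: 'under' (meaning: beneath/insufficient)
Step 2: Identify root: 'estimate'
Step 3: Identify suffix(es): 'ed'
Decomposition: under- (prefix: beneath/insufficient) + estimate (root) + -ed (suffix: past)
Total morphemes: 3

3 morphemes (under- (prefix: beneath/insufficient) + estimate (root) + -ed (suffix: past))


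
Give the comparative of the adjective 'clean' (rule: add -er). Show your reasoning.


Apply comparative formation (add -er): 'clean' -> 'cleaner'.

cleaner


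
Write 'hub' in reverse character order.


Reverse 'hub' character by character: 'buh'.

buh


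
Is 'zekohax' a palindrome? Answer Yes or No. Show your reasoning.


Forward: 'zekohax'
Reversed: 'xahokez'
They differ.

No


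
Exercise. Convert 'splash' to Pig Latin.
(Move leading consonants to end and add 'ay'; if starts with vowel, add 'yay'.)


'splash': move consonant cluster 'spl' to end and add 'ay': 'ashsplay'.

ashsplay


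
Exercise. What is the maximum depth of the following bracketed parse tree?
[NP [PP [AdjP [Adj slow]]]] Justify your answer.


Count bracket nesting levels:
'[' at pos 0: depth = 1
'[' at pos 4: depth = 2
'[' at pos 8: depth = 3
'[' at pos 14: depth = 4
Maximum depth reached: 4

4


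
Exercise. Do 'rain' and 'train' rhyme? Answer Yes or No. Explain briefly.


Rime (stressed vowel + following sounds) of 'rain': -ain = /eɪn/
Rime of 'train': -ain = /eɪn/
/eɪn/ and /eɪn/ are the same ending sound, so the words rhyme.

Yes


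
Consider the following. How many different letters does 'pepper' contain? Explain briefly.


Unique letters in 'pepper': {e, p, r} = 3 distinct letters.

3


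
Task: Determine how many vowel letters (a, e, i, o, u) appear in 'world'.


Vowels in 'world': o = 1 vowels.

1


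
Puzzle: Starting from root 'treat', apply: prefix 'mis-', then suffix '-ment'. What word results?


Step 1: Add prefix 'mis-' to 'treat' = 'mistreat'
Step 2: Add suffix '-ment' to 'mistreat' = 'mistreatment'

mistreatment


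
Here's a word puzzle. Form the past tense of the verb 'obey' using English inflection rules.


Apply rule: Add -ed. 'obey' becomes 'obeyed'.

obeyed


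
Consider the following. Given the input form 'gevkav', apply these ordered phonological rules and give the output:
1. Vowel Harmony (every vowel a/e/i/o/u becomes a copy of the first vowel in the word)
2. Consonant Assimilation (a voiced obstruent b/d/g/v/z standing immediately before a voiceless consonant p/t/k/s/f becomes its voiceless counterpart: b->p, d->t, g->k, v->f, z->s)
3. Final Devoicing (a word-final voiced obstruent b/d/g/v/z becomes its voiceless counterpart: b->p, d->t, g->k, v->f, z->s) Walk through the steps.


Starting form: 'gevkav'
Rule 1: Vowel Harmony: all vowels become 'e' (matching first vowel). 'gevkav' -> 'gevkev'
Rule 2: Consonant Assimilation: voiced obstruent before voiceless consonant becomes voiceless ('vk' -> 'fk'). 'gevkev' -> 'gefkev'
Rule 3: Final Devoicing: word-final voiced obstruent 'v' becomes voiceless 'f'. 'gefkev' -> 'gefkef'
Final form: 'gefkef'

gefkef


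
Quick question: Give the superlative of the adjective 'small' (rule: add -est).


Apply superlative formation (add -est): 'small' -> 'smallest'.

smallest


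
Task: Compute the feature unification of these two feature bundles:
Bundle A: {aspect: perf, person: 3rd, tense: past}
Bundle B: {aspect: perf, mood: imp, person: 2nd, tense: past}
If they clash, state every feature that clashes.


Compare features:
aspect: A=perf vs B=perf -> unified: perf
mood: A=_ vs B=imp -> unified: imp
person: A=3rd vs B=2nd -> CLASH
tense: A=past vs B=past -> unified: past
Clash detected on feature 'person' (3rd vs 2nd); unification fails.

CLASH on 'person' (3rd vs 2nd)


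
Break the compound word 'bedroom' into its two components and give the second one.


Split 'bedroom' into 'bed' + 'room'. The second part is 'room'.

room


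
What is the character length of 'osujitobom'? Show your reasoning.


Spell out 'osujitobom' and number each letter: o(1), s(2), u(3), j(4), i(5), t(6), o(7), b(8), o(9), m(10). Total: 10 letters.

10


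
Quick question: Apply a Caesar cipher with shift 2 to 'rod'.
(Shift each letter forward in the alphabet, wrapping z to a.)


Shift each letter by 2: r -> t, o -> q, d -> f. Result: 'tqf'.

tqf


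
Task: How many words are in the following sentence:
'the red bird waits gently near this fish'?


Split into words: the | red | bird | waits | gently | near | this | fish = 8 words.

8


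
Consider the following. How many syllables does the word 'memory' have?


Break 'memory' into syllables: mem-o-ry -> mem | o | ry = 3 syllables

3 syllables


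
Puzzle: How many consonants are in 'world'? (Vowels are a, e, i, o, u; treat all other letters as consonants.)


Consonants in 'world': w, r, l, d = 4 consonants.

4


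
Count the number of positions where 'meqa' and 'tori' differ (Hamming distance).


Alignment:
Position 1: 'm' vs 't' = DIFFER
Position 2: 'e' vs 'o' = DIFFER
Position 3: 'q' vs 'r' = DIFFER
Position 4: 'a' vs 'i' = DIFFER
Total differences: 4

4


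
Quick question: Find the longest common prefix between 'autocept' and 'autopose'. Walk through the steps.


Compare from the start: 4 characters match: 'auto'. Mismatch at position 5: 'c' vs 'p'.

auto


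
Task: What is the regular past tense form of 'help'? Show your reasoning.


Apply rule: Add -ed. 'help' becomes 'helped'.

helped


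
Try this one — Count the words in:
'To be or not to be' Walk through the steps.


Split into words: To | be | or | not | to | be = 6 words.

6


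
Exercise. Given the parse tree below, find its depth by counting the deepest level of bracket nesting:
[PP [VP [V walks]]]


Count bracket nesting levels:
'[' at pos 0: depth = 1
'[' at pos 4: depth = 2
'[' at pos 8: depth = 3
Maximum depth reached: 3

3


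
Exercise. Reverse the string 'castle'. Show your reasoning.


Reverse 'castle' character by character: 'eltsac'.

eltsac


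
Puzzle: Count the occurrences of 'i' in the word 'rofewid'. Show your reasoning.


Letter 'i' in 'rofewid': found at position(s) 6 = 1 occurrence(s).

1


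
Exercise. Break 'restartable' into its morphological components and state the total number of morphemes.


Step 1: Identify prefix: 're' (meaning: again)
Step 2: Identify root: 'start'
Step 3: Identify suffix(es): 'able'
Decomposition: re- (prefix: again) + start (root) + -able (suffix: capable of)
Total morphemes: 3

3 morphemes (re- (prefix: again) + start (root) + -able (suffix: capable of))


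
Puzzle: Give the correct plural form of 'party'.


Apply rule: Change -y to -ies (consonant + y). 'party' becomes 'parties'.

parties


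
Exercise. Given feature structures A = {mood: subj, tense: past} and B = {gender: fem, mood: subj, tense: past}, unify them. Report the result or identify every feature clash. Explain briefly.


Compare features:
gender: A=_ vs B=fem -> unified: fem
mood: A=subj vs B=subj -> unified: subj
tense: A=past vs B=past -> unified: past
No clashes found.

Unified: {gender: fem, mood: subj, tense: past}


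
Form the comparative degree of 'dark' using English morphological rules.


Apply comparative formation (add -er): 'dark' -> 'darker'.

darker


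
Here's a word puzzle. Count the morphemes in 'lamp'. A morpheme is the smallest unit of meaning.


Decomposition: lamp (free morpheme) = 1 morpheme(s)

1 morphemes


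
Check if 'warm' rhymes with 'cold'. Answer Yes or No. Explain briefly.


Rime (stressed vowel + following sounds) of 'warm': -arm = /ɔːrm/
Rime of 'cold': -old = /oʊld/
/ɔːrm/ and /oʊld/ are different ending sounds, so the words do not rhyme.

No


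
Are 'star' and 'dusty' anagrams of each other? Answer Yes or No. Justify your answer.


Sorted letters of 'star': 'arst'
Sorted letters of 'dusty': 'dstuy'
They do not match.

No


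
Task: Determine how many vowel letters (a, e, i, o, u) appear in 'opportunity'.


Vowels in 'opportunity': o, o, u, i = 4 vowels.

4


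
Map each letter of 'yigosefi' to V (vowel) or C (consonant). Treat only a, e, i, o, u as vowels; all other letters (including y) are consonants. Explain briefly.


Letter mapping: y = C, i = V, g = C, o = V, s = C, e = V, f = C, i = V.

CVCVCVCV


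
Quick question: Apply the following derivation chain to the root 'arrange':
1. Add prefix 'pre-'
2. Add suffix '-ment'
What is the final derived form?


Step 1: Add prefix 'pre-' to 'arrange' = 'prearrange'
Step 2: Add suffix '-ment' to 'prearrange' = 'prearrangement'

prearrangement


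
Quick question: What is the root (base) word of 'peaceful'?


Remove suffix '-ful' from 'peaceful' to get root 'peace'.

peace


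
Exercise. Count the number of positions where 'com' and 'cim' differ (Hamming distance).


Alignment:
Position 1: 'c' vs 'c' = match
Position 2: 'o' vs 'i' = DIFFER
Position 3: 'm' vs 'm' = match
Total differences: 1

1


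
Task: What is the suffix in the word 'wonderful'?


The word 'wonderful' = 'wonder' (root) + '-ful' (suffix). The suffix is '-ful'.

ful


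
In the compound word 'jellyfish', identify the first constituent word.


Split 'jellyfish' into 'jelly' + 'fish'. The first part is 'jelly'.

jelly


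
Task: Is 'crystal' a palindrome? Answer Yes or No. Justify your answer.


Forward: 'crystal'
Reversed: 'latsyrc'
They differ.

No


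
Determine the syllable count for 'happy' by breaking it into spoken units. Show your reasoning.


Break 'happy' into syllables: hap-py -> hap | py = 2 syllables

2 syllables


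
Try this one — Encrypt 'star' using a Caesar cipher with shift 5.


Shift each letter by 5: s -> x, t -> y, a -> f, r -> w. Result: 'xyfw'.

xyfw


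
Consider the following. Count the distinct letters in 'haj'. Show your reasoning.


Unique letters in 'haj': {a, h, j} = 3 distinct letters.

3


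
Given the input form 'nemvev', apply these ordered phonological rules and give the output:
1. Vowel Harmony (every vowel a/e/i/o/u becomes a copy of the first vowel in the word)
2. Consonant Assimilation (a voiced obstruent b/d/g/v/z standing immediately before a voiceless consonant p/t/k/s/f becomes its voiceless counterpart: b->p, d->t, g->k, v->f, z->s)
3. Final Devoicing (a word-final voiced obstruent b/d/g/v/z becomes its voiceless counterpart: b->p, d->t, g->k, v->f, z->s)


Starting form: 'nemvev'
Rule 1: Vowel Harmony: all vowels already match. No change.
Rule 2: Consonant Assimilation: no voiced obstruent (b/d/g/v/z) stands immediately before a voiceless consonant (p/t/k/s/f). No change.
Rule 3: Final Devoicing: word-final voiced obstruent 'v' becomes voiceless 'f'. 'nemvev' -> 'nemvef'
Final form: 'nemvef'

nemvef


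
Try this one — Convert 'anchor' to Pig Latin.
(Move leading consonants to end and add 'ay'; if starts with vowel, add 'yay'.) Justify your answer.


'anchor' starts with a vowel, so add 'yay': 'anchoryay'.

anchoryay


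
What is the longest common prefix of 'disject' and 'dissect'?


Compare from the start: 3 characters match: 'dis'. Mismatch at position 4: 'j' vs 's'.

dis


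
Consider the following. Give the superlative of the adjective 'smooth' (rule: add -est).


Apply superlative formation (add -est): 'smooth' -> 'smoothest'.

smoothest


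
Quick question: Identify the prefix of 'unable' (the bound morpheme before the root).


The word 'unable' = 'un' (prefix) + 'able' (root). The prefix is 'un'.

un


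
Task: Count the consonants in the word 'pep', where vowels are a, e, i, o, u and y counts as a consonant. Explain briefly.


Consonants in 'pep': p, p = 2 consonants.

2


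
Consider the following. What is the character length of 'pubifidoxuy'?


Spell out 'pubifidoxuy' and number each letter: p(1), u(2), b(3), i(4), f(5), i(6), d(7), o(8), x(9), u(10), y(11). Total: 11 letters.

11


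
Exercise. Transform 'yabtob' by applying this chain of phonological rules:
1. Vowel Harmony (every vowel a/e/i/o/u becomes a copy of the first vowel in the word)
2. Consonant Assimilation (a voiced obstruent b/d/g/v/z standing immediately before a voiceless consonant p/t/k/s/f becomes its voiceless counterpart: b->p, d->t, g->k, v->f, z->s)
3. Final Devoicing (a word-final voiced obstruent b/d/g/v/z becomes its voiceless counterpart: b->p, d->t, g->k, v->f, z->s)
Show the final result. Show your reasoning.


Starting form: 'yabtob'
Rule 1: Vowel Harmony: all vowels become 'a' (matching first vowel). 'yabtob' -> 'yabtab'
Rule 2: Consonant Assimilation: voiced obstruent before voiceless consonant becomes voiceless ('bt' -> 'pt'). 'yabtab' -> 'yaptab'
Rule 3: Final Devoicing: word-final voiced obstruent 'b' becomes voiceless 'p'. 'yaptab' -> 'yaptap'
Final form: 'yaptap'

yaptap


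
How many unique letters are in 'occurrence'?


Unique letters in 'occurrence': {c, e, n, o, r, u} = 6 distinct letters.

6


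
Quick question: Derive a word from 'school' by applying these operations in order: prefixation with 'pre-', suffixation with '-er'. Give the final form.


Step 1: Add prefix 'pre-' to 'school' = 'preschool'
Step 2: Add suffix '-er' to 'preschool' = 'preschooler'

preschooler


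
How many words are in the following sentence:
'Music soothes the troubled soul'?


Split into words: Music | soothes | the | troubled | soul = 5 words.

5


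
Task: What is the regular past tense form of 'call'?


Apply rule: Add -ed. 'call' becomes 'called'.

called


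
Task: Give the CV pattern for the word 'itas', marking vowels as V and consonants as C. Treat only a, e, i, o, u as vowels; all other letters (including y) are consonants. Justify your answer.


Letter mapping: i = V, t = C, a = V, s = C.

VCVC


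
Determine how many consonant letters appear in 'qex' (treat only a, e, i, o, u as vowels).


Consonants in 'qex': q, x = 2 consonants.

2


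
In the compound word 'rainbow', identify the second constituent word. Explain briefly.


Split 'rainbow' into 'rain' + 'bow'. The second part is 'bow'.

bow


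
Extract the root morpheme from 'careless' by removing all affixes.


Remove suffix '-less' from 'careless' to get root 'care'.

care


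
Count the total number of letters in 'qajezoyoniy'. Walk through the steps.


Spell out 'qajezoyoniy' and number each letter: q(1), a(2), j(3), e(4), z(5), o(6), y(7), o(8), n(9), i(10), y(11). Total: 11 letters.

11


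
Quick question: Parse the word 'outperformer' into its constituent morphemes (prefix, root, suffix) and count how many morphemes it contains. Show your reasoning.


Step 1: Identify prefix: 'out' (meaning: surpass)
Step 2: Identify root: 'perform'
Step 3: Identify suffix(es): 'er'
Decomposition: out- (prefix: surpass) + perform (root) + -er (suffix: one who)
Total morphemes: 3

3 morphemes (out- (prefix: surpass) + perform (root) + -er (suffix: one who))


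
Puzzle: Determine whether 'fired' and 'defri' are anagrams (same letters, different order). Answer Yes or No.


Sorted letters of 'fired': 'defir'
Sorted letters of 'defri': 'defir'
They match.

Yes


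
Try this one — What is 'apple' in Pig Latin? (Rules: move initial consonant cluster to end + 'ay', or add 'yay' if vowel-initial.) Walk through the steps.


'apple' starts with a vowel, so add 'yay': 'appleyay'.

appleyay


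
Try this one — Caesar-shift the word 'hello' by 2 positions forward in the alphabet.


Shift each letter by 2: h -> j, e -> g, l -> n, l -> n, o -> q. Result: 'jgnnq'.

jgnnq


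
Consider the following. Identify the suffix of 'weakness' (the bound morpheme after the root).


The word 'weakness' = 'weak' (root) + '-ness' (suffix). The suffix is '-ness'.

ness


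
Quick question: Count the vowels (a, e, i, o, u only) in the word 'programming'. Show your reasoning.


Vowels in 'programming': o, a, i = 3 vowels.

3


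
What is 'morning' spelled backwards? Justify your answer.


Reverse 'morning' character by character: 'gninrom'.

gninrom


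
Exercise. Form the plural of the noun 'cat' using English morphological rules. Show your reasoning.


Apply rule: Add -s. 'cat' becomes 'cats'.

cats


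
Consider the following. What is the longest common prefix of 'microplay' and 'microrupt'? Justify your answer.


Compare from the start: 5 characters match: 'micro'. Mismatch at position 6: 'p' vs 'r'.

micro


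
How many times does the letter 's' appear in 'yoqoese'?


Letter 's' in 'yoqoese': found at position(s) 6 = 1 occurrence(s).

1


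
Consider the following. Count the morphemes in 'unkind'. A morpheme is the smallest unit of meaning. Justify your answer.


Decomposition: un- (prefix) + kind (root) = 2 morpheme(s)

2 morphemes


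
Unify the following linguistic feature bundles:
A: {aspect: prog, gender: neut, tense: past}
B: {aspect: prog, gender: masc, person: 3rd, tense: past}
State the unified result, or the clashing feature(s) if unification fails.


Compare features:
aspect: A=prog vs B=prog -> unified: prog
gender: A=neut vs B=masc -> CLASH
person: A=_ vs B=3rd -> unified: 3rd
tense: A=past vs B=past -> unified: past
Clash detected on feature 'gender' (neut vs masc); unification fails.

CLASH on 'gender' (neut vs masc)


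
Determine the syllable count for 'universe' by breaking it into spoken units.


Break 'universe' into syllables: u-ni-verse -> u | ni | verse = 3 syllables

3 syllables


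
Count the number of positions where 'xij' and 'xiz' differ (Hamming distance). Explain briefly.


Alignment:
Position 1: 'x' vs 'x' = match
Position 2: 'i' vs 'i' = match
Position 3: 'j' vs 'z' = DIFFER
Total differences: 1

1


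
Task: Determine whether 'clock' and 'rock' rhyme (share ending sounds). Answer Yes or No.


Rime (stressed vowel + following sounds) of 'clock': -ock = /ɒk/
Rime of 'rock': -ock = /ɒk/
/ɒk/ and /ɒk/ are the same ending sound, so the words rhyme.

Yes


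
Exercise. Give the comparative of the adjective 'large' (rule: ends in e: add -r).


Apply comparative formation (ends in e: add -r): 'large' -> 'larger'.

larger


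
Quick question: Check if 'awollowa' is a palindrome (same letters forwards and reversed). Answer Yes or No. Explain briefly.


Forward: 'awollowa'
Reversed: 'awollowa'
They are identical.

Yes


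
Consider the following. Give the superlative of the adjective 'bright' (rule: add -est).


Apply superlative formation (add -est): 'bright' -> 'brightest'.

brightest


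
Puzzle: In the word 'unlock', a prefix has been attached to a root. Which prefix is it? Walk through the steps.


The word 'unlock' = 'un' (prefix) + 'lock' (root). The prefix is 'un'.

un


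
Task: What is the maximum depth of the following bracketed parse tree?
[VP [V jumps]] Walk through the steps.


Count bracket nesting levels:
'[' at pos 0: depth = 1
'[' at pos 4: depth = 2
Maximum depth reached: 2

2


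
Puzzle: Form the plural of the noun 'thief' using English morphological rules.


Apply rule: Change -f to -ves. 'thief' becomes 'thieves'.

thieves


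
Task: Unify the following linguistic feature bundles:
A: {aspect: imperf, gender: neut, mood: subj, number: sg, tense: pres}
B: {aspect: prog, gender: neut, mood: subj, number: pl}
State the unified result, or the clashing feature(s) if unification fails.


Compare features:
aspect: A=imperf vs B=prog -> CLASH
gender: A=neut vs B=neut -> unified: neut
mood: A=subj vs B=subj -> unified: subj
number: A=sg vs B=pl -> CLASH
tense: A=pres vs B=_ -> unified: pres
Clashes detected on features 'aspect' (imperf vs prog) and 'number' (sg vs pl); unification fails.

CLASH on 'aspect' (imperf vs prog) and 'number' (sg vs pl)


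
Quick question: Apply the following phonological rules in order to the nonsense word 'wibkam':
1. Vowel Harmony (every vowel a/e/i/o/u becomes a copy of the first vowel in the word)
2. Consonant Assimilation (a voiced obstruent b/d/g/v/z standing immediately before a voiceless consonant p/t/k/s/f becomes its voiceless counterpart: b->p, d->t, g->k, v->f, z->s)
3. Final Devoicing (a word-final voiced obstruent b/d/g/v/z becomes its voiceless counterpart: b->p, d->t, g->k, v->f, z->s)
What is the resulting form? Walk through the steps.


Starting form: 'wibkam'
Rule 1: Vowel Harmony: all vowels become 'i' (matching first vowel). 'wibkam' -> 'wibkim'
Rule 2: Consonant Assimilation: voiced obstruent before voiceless consonant becomes voiceless ('bk' -> 'pk'). 'wibkim' -> 'wipkim'
Rule 3: Final Devoicing: final consonant 'm' is not one of the voiced obstruents b/d/g/v/z. No change.
Final form: 'wipkim'

wipkim


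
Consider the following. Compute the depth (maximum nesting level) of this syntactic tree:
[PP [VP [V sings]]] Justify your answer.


Count bracket nesting levels:
'[' at pos 0: depth = 1
'[' at pos 4: depth = 2
'[' at pos 8: depth = 3
Maximum depth reached: 3

3


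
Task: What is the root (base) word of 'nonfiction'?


Remove prefix 'non' from 'nonfiction' to get root 'fiction'.

fiction


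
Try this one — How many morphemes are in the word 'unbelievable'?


Decomposition: un- (prefix) + believe (root) + -able (suffix) = 3 morpheme(s)

3 morphemes


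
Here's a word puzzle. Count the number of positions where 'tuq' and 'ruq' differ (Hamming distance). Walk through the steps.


Alignment:
Position 1: 't' vs 'r' = DIFFER
Position 2: 'u' vs 'u' = match
Position 3: 'q' vs 'q' = match
Total differences: 1

1


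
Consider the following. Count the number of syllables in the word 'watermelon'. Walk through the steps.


Break 'watermelon' into syllables: wa-ter-mel-on -> wa | ter | mel | on = 4 syllables

4 syllables


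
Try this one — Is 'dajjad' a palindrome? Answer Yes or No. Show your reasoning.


Forward: 'dajjad'
Reversed: 'dajjad'
They are identical.

Yes


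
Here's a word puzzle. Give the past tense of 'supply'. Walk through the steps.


Apply rule: Change -y to -ied. 'supply' becomes 'supplied'.

supplied


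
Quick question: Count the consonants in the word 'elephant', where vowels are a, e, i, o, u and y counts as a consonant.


Consonants in 'elephant': l, p, h, n, t = 5 consonants.

5


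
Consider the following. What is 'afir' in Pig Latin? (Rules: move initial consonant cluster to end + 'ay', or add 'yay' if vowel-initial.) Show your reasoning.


'afir' starts with a vowel, so add 'yay': 'afiryay'.

afiryay


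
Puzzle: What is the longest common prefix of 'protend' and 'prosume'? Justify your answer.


Compare from the start: 3 characters match: 'pro'. Mismatch at position 4: 't' vs 's'.

pro


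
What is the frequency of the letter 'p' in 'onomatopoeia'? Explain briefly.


Letter 'p' in 'onomatopoeia': found at position(s) 8 = 1 occurrence(s).

1


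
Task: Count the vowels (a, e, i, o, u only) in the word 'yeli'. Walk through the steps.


Vowels in 'yeli': e, i = 2 vowels.

2


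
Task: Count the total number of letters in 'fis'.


Spell out 'fis' and number each letter: f(1), i(2), s(3). Total: 3 letters.

3


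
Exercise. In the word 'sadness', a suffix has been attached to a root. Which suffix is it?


The word 'sadness' = 'sad' (root) + '-ness' (suffix). The suffix is '-ness'.

ness


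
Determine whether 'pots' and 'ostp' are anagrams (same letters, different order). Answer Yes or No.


Sorted letters of 'pots': 'opst'
Sorted letters of 'ostp': 'opst'
They match.

Yes


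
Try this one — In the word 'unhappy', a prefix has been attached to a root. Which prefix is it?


The word 'unhappy' = 'un' (prefix) + 'happy' (root). The prefix is 'un'.

un


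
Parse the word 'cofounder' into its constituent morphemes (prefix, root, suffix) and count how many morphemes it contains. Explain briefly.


Step 1: Identify prefix: 'co' (meaning: together)
Step 2: Identify root: 'found'
Step 3: Identify suffix(es): 'er'
Decomposition: co- (prefix: together) + found (root) + -er (suffix: one who)
Total morphemes: 3

3 morphemes (co- (prefix: together) + found (root) + -er (suffix: one who))


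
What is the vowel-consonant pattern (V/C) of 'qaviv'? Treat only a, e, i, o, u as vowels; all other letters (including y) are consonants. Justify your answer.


Letter mapping: q = C, a = V, v = C, i = V, v = C.

CVCVC


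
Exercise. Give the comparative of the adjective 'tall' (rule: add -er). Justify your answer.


Apply comparative formation (add -er): 'tall' -> 'taller'.

taller


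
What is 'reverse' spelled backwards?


Reverse 'reverse' character by character: 'esrever'.

esrever


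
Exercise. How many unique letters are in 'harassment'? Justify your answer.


Unique letters in 'harassment': {a, e, h, m, n, r, s, t} = 8 distinct letters.

8


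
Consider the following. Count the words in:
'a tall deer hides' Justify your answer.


Split into words: a | tall | deer | hides = 4 words.

4


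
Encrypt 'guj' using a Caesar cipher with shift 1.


Shift each letter by 1: g -> h, u -> v, j -> k. Result: 'hvk'.

hvk


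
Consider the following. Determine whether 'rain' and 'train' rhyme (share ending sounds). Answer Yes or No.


Rime (stressed vowel + following sounds) of 'rain': -ain = /eɪn/
Rime of 'train': -ain = /eɪn/
/eɪn/ and /eɪn/ are the same ending sound, so the words rhyme.

Yes


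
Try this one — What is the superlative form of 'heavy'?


Apply superlative formation (consonant + y: change y to i, add -est): 'heavy' -> 'heaviest'.

heaviest


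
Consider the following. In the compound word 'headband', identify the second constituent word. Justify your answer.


Split 'headband' into 'head' + 'band'. The second part is 'band'.

band


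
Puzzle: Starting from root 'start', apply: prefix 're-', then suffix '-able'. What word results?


Step 1: Add prefix 're-' to 'start' = 'restart'
Step 2: Add suffix '-able' to 'restart' = 'restartable'

restartable


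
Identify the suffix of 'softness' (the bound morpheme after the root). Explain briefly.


The word 'softness' = 'soft' (root) + '-ness' (suffix). The suffix is '-ness'.

ness


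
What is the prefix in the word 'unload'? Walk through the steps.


The word 'unload' = 'un' (prefix) + 'load' (root). The prefix is 'un'.

un


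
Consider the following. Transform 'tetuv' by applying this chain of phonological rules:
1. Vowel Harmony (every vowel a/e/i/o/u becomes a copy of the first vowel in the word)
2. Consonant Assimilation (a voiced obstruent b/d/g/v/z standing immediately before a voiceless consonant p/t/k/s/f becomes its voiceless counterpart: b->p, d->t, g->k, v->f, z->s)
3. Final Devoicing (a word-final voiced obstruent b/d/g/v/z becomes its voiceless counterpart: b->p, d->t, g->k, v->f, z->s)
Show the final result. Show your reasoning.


Starting form: 'tetuv'
Rule 1: Vowel Harmony: all vowels become 'e' (matching first vowel). 'tetuv' -> 'tetev'
Rule 2: Consonant Assimilation: no voiced obstruent (b/d/g/v/z) stands immediately before a voiceless consonant (p/t/k/s/f). No change.
Rule 3: Final Devoicing: word-final voiced obstruent 'v' becomes voiceless 'f'. 'tetev' -> 'tetef'
Final form: 'tetef'

tetef


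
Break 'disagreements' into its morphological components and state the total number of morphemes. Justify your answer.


Step 1: Identify prefix: 'dis' (meaning: not/apart)
Step 2: Identify root: 'agree'
Step 3: Identify suffix(es): 'ment, s'
Decomposition: dis- (prefix: not/apart) + agree (root) + -ment (suffix: action/result) + -s (plural)
Total morphemes: 4

4 morphemes (dis- (prefix: not/apart) + agree (root) + -ment (suffix: action/result) + -s (plural))


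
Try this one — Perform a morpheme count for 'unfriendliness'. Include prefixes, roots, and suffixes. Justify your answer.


Decomposition: un- (prefix) + friend (root) + -ly (suffix) + -ness (suffix) = 4 morpheme(s)

4 morphemes


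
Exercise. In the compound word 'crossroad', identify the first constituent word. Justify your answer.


Split 'crossroad' into 'cross' + 'road'. The first part is 'cross'.

cross


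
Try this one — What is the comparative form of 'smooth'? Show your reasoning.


Apply comparative formation (add -er): 'smooth' -> 'smoother'.

smoother


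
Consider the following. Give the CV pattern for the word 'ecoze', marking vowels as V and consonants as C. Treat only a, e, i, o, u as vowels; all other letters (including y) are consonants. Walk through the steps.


Letter mapping: e = V, c = C, o = V, z = C, e = V.

VCVCV


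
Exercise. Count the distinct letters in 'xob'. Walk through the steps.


Unique letters in 'xob': {b, o, x} = 3 distinct letters.

3


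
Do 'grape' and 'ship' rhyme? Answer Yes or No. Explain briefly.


Rime (stressed vowel + following sounds) of 'grape': -ape = /eɪp/
Rime of 'ship': -ip = /ɪp/
/eɪp/ and /ɪp/ are different ending sounds, so the words do not rhyme.

No


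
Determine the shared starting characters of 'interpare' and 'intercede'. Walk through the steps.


Compare from the start: 5 characters match: 'inter'. Mismatch at position 6: 'p' vs 'c'.

inter


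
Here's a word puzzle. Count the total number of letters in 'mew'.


Spell out 'mew' and number each letter: m(1), e(2), w(3). Total: 3 letters.

3


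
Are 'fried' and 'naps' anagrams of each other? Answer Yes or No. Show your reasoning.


Sorted letters of 'fried': 'defir'
Sorted letters of 'naps': 'anps'
They do not match.

No


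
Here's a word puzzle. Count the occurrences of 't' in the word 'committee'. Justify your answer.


Letter 't' in 'committee': found at position(s) 6, 7 = 2 occurrence(s).

2


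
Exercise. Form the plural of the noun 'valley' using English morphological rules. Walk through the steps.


Apply rule: Add -s. 'valley' becomes 'valleys'.

valleys


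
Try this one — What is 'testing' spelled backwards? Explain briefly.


Reverse 'testing' character by character: 'gnitset'.

gnitset


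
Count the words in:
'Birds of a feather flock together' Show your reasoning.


Split into words: Birds | of | a | feather | flock | together = 6 words.

6


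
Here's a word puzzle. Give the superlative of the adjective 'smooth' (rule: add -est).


Apply superlative formation (add -est): 'smooth' -> 'smoothest'.

smoothest


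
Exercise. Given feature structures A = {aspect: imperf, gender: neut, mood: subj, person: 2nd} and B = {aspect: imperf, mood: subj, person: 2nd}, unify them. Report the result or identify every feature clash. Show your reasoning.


Compare features:
aspect: A=imperf vs B=imperf -> unified: imperf
gender: A=neut vs B=_ -> unified: neut
mood: A=subj vs B=subj -> unified: subj
person: A=2nd vs B=2nd -> unified: 2nd
No clashes found.

Unified: {aspect: imperf, gender: neut, mood: subj, person: 2nd}
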